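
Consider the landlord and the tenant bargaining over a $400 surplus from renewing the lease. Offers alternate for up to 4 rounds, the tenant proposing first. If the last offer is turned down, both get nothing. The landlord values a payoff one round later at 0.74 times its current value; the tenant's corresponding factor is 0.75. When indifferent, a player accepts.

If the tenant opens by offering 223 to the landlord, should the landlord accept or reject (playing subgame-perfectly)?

Reject

Round 4 (the landlord proposes): rejection yields 0 for the tenant; the landlord offers 0 and keeps 400.
Round 3 (the tenant proposes): the landlord can get 400 next round, worth 0.74 × 400 = 296 now, so the tenant offers 296, keeping 104.
Round 2 (the landlord proposes): the tenant can get 104 next round, worth 0.75 × 104 = 78 now. The landlord offers 78 and keeps 400 − 78 = 322.
So by rejecting in round 1, the landlord gets 322 next round, worth 0.74 × 322 = 238.28 now.
Offer 223 < 238.28, so the landlord rejects.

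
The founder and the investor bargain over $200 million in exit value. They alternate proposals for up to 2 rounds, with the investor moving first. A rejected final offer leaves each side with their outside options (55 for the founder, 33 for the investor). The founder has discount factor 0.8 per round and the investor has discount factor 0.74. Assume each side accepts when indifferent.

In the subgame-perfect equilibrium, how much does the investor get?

Round 2 (the founder proposes): the investor gets 33 if talks fail, so the founder offers 33 and keeps 167.
Round 1 (the investor proposes): the founder can get 167 next round, worth 0.8 × 167 = 133.6 now; the investor offers that and keeps 66.4.

66.4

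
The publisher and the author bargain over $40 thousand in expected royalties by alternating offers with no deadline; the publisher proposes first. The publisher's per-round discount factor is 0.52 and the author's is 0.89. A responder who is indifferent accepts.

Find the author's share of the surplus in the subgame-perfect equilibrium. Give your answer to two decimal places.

31.81

When the publisher proposes, the author accepts any offer worth at least 0.89 times what the author would get by proposing next round; and vice versa.
This gives x = 40 − 0.89y and y = 40 − 0.52x, where x and y are each side's share when it proposes.
Hence (1 − 0.89·0.52)x = 40(1 − 0.89), i.e. 0.5372·x = 4.4.
x ≈ 8.1906; the author's share is 40 − x ≈ 31.8094.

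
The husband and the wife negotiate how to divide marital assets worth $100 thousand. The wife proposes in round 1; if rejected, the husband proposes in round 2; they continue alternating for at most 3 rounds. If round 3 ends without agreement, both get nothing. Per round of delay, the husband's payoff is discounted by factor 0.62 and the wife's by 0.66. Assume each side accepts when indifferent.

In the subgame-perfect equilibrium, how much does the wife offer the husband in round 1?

21.08

Round 3 (the wife proposes): rejection yields 0 for the husband; the wife offers 0 and keeps 100.
Round 2 (the husband proposes): the wife can get 100 next round, worth 0.66 × 100 = 66 now, so the husband offers 66, keeping 34.
Round 1 (the wife proposes): the husband can get 34 next round, worth 0.62 × 34 = 21.08 now. The wife offers 21.08 and keeps 100 − 21.08 = 78.92.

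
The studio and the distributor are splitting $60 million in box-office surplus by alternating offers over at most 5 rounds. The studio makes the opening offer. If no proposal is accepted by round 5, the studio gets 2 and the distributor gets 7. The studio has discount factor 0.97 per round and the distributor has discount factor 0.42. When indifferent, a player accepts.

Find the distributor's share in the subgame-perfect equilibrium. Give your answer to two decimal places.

Work backward from the last round.
Round 5 (the studio proposes): the distributor gets 7 if talks fail, so the studio offers 7 and keeps 53.
Round 4 (the distributor proposes): the studio can get 53 next round, worth 0.97 × 53 = 51.41 now. The distributor offers 51.41 and keeps 60 − 51.41 = 8.59.
Round 3 (the studio proposes): the distributor can get 8.59 next round, worth 0.42 × 8.59 = 3.6078 now, so the studio offers 3.6078, keeping 56.3922.
Round 2 (the distributor proposes): the studio can get 56.3922 next round, worth 0.97 × 56.3922 = 54.700434 now. The distributor offers 54.700434 and keeps 60 − 54.700434 = 5.299566.
Round 1 (the studio proposes): the distributor can get 5.299566 next round, worth 0.42 × 5.299566 = 2.22581772 now; the studio offers that and keeps 57.77418228.

2.23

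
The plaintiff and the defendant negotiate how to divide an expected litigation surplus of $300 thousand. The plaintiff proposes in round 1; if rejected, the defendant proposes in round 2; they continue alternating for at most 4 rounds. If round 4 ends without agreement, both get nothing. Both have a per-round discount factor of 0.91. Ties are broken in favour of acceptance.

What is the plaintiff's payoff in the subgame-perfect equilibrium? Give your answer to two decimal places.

49.36

Work backward from the last round.
Round 4 (the defendant proposes): rejection yields 0 for the plaintiff; the defendant offers 0 and keeps 300.
Round 3 (the plaintiff proposes): the defendant can get 300 next round, worth 0.91 × 300 = 273 now, so the plaintiff offers 273, keeping 27.
Round 2 (the defendant proposes): the plaintiff can get 27 next round, worth 0.91 × 27 = 24.57 now, so the defendant offers 24.57, keeping 275.43.
Round 1 (the plaintiff proposes): the defendant can get 275.43 next round, worth 0.91 × 275.43 = 250.6413 now, so the plaintiff offers 250.6413, keeping 49.3587.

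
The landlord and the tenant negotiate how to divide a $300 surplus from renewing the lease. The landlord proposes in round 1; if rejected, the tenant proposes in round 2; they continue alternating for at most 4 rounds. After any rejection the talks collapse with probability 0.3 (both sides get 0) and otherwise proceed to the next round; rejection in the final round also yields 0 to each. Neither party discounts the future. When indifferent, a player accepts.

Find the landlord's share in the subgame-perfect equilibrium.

134.1

By backward induction:
Round 4 (the tenant proposes): rejection yields 0 for the landlord; the tenant offers 0 and keeps 300.
Round 3 (the landlord proposes): rejecting gives the tenant an expected 0.7 × 300 = 210. The landlord offers 210 and keeps 300 − 210 = 90.
Round 2 (the tenant proposes): rejecting gives the landlord an expected 0.7 × 90 = 63. The tenant offers 63 and keeps 300 − 63 = 237.
Round 1 (the landlord proposes): rejecting gives the tenant an expected 0.7 × 237 = 165.9, so the landlord offers 165.9, keeping 134.1.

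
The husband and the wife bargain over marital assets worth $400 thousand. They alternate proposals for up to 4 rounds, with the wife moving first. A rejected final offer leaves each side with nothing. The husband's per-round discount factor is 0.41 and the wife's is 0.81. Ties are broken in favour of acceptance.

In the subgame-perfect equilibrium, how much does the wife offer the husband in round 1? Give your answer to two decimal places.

Round 4 (the husband proposes): rejection yields 0 for the wife; the husband offers 0 and keeps 400.
Round 3 (the wife proposes): the husband can get 400 next round, worth 0.41 × 400 = 164 now; the wife offers that and keeps 236.
Round 2 (the husband proposes): the wife can get 236 next round, worth 0.81 × 236 = 191.16 now, so the husband offers 191.16, keeping 208.84.
Round 1 (the wife proposes): the husband can get 208.84 next round, worth 0.41 × 208.84 = 85.6244 now. The wife offers 85.6244 and keeps 400 − 85.6244 = 314.3756.

85.62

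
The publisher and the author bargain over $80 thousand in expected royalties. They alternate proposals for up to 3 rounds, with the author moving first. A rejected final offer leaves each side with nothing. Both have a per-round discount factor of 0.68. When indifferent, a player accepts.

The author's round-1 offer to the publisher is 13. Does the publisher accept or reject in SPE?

Reject

Round 3 (the author proposes): rejection yields 0 for the publisher; the author offers 0 and keeps 80.
Round 2 (the publisher proposes): the author can get 80 next round, worth 0.68 × 80 = 54.4 now, so the publisher offers 54.4, keeping 25.6.
So by rejecting in round 1, the publisher gets 25.6 next round, worth 0.68 × 25.6 = 17.408 now.
Offer 13 < 17.408, so the publisher rejects.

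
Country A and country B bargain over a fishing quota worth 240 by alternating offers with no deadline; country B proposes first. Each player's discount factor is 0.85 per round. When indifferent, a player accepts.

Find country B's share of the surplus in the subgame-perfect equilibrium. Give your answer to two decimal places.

Let x be country B's share when country B proposes and y be country A's share when country A proposes.
Country A accepts iff offered ≥ 0.85·y, so x = 240 − 0.85y. Symmetrically y = 240 − 0.85x.
Substituting: x = 240 − 0.85(240 − 0.85x), giving x(1 − 0.85·0.85) = 240(1 − 0.85).
So x = 240 × 0.15 / 0.2775 ≈ 129.7297, and country A receives 240 − x ≈ 110.2703.

129.73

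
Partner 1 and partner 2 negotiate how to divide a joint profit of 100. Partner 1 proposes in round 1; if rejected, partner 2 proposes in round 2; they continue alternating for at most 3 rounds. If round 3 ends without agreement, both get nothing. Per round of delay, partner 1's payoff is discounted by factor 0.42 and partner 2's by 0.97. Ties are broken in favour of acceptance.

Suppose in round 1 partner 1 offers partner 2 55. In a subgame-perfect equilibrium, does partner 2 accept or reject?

Reject

Round 3 (partner 1 proposes): rejection yields 0 for partner 2; partner 1 offers 0 and keeps 100.
Round 2 (partner 2 proposes): partner 1 can get 100 next round, worth 0.42 × 100 = 42 now; partner 2 offers that and keeps 58.
So by rejecting in round 1, partner 2 gets 58 next round, worth 0.97 × 58 = 56.26 now.
Offer 55 < 56.26, so partner 2 rejects.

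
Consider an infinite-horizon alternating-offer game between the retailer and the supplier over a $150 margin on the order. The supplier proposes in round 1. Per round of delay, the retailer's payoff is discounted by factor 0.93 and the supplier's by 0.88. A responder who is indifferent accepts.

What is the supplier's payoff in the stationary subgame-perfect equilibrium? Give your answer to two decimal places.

Let x be the supplier's share when the supplier proposes and y be the retailer's share when the retailer proposes.
The retailer accepts iff offered ≥ 0.93·y, so x = 150 − 0.93y. Symmetrically y = 150 − 0.88x.
Substituting: x = 150 − 0.93(150 − 0.88x), giving x(1 − 0.88·0.93) = 150(1 − 0.93).
So x = 150 × 0.07 / 0.1816 ≈ 57.8194, and the retailer receives 150 − x ≈ 92.1806.

57.82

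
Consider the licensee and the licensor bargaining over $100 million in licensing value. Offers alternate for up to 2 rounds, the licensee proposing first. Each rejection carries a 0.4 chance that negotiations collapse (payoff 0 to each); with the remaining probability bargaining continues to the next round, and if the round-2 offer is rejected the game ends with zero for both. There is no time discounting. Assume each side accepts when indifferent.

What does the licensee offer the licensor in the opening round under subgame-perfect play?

60

By backward induction:
Round 2 (the licensor proposes): rejection yields 0 for the licensee; the licensor offers 0 and keeps 100.
Round 1 (the licensee proposes): rejecting gives the licensor an expected 0.6 × 100 = 60. The licensee offers 60 and keeps 100 − 60 = 40.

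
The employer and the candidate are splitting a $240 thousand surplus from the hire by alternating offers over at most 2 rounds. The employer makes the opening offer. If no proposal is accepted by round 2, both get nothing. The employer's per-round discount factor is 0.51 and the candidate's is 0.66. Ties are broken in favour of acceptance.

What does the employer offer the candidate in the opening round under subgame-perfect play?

158.4

Round 2 (the candidate proposes): the employer will accept anything ≥ 0, so the candidate offers 0 and keeps 240.
Round 1 (the employer proposes): the candidate can get 240 next round, worth 0.66 × 240 = 158.4 now. The employer offers 158.4 and keeps 240 − 158.4 = 81.6.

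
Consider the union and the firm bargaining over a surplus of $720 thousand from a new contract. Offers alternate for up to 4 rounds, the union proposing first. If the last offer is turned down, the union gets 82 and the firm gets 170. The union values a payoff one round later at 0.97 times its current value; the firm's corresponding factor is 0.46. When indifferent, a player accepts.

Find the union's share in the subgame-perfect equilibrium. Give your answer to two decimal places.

Round 4 (the firm proposes): the union gets 82 if talks fail, so the firm offers 82 and keeps 638.
Round 3 (the union proposes): the firm can get 638 next round, worth 0.46 × 638 = 293.48 now; the union offers that and keeps 426.52.
Round 2 (the firm proposes): the union can get 426.52 next round, worth 0.97 × 426.52 = 413.7244 now. The firm offers 413.7244 and keeps 720 − 413.7244 = 306.2756.
Round 1 (the union proposes): the firm can get 306.2756 next round, worth 0.46 × 306.2756 = 140.886776 now, so the union offers 140.886776, keeping 579.113224.

579.11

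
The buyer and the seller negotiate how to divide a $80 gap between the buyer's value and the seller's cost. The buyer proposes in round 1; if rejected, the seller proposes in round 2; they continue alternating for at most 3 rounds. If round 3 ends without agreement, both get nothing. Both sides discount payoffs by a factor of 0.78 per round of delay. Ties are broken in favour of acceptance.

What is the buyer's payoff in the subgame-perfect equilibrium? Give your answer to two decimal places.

Round 3 (the buyer proposes): rejection yields 0 for the seller; the buyer offers 0 and keeps 80.
Round 2 (the seller proposes): the buyer can get 80 next round, worth 0.78 × 80 = 62.4 now, so the seller offers 62.4, keeping 17.6.
Round 1 (the buyer proposes): the seller can get 17.6 next round, worth 0.78 × 17.6 = 13.728 now, so the buyer offers 13.728, keeping 66.272.

66.27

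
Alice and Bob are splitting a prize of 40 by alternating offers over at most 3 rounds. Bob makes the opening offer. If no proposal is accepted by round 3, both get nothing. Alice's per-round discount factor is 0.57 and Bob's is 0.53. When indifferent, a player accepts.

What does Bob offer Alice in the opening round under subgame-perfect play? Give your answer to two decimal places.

10.72

Round 3 (Bob proposes): Alice will accept anything ≥ 0, so Bob offers 0 and keeps 40.
Round 2 (Alice proposes): Bob can get 40 next round, worth 0.53 × 40 = 21.2 now. Alice offers 21.2 and keeps 40 − 21.2 = 18.8.
Round 1 (Bob proposes): Alice can get 18.8 next round, worth 0.57 × 18.8 = 10.716 now; Bob offers that and keeps 29.284.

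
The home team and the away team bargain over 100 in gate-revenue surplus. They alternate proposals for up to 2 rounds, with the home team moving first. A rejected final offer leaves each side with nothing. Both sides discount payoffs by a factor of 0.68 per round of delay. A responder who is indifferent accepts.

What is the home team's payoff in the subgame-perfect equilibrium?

Round 2 (the away team proposes): the home team will accept anything ≥ 0, so the away team offers 0 and keeps 100.
Round 1 (the home team proposes): the away team can get 100 next round, worth 0.68 × 100 = 68 now; the home team offers that and keeps 32.

32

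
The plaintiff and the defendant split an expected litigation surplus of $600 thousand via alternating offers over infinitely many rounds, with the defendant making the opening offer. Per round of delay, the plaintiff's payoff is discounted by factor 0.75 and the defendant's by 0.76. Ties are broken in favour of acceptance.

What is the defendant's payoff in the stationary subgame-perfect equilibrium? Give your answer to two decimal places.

Let x be the defendant's share when the defendant proposes and y be the plaintiff's share when the plaintiff proposes.
The plaintiff accepts iff offered ≥ 0.75·y, so x = 600 − 0.75y. Symmetrically y = 600 − 0.76x.
Substituting: x = 600 − 0.75(600 − 0.76x), giving x(1 − 0.76·0.75) = 600(1 − 0.75).
So x = 600 × 0.25 / 0.43 ≈ 348.8372, and the plaintiff receives 600 − x ≈ 251.1628.

348.84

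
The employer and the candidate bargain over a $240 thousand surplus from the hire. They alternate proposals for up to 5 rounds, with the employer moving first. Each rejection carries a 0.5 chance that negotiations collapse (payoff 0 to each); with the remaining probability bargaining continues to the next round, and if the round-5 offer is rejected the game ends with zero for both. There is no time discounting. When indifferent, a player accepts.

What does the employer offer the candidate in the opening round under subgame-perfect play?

By backward induction:
Round 5 (the employer proposes): rejection yields 0 for the candidate; the employer offers 0 and keeps 240.
Round 4 (the candidate proposes): rejecting gives the employer an expected 0.5 × 240 = 120. The candidate offers 120 and keeps 240 − 120 = 120.
Round 3 (the employer proposes): rejecting gives the candidate an expected 0.5 × 120 = 60; the employer offers that and keeps 180.
Round 2 (the candidate proposes): rejecting gives the employer an expected 0.5 × 180 = 90. The candidate offers 90 and keeps 240 − 90 = 150.
Round 1 (the employer proposes): rejecting gives the candidate an expected 0.5 × 150 = 75, so the employer offers 75, keeping 165.

75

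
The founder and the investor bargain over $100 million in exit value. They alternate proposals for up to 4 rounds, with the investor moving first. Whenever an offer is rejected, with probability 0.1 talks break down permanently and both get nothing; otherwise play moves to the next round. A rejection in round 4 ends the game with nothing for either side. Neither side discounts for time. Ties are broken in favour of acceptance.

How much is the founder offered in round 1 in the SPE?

Round 4 (the founder proposes): rejection yields 0 for the investor; the founder offers 0 and keeps 100.
Round 3 (the investor proposes): rejecting gives the founder an expected 0.9 × 100 = 90, so the investor offers 90, keeping 10.
Round 2 (the founder proposes): rejecting gives the investor an expected 0.9 × 10 = 9. The founder offers 9 and keeps 100 − 9 = 91.
Round 1 (the investor proposes): rejecting gives the founder an expected 0.9 × 91 = 81.9; the investor offers that and keeps 18.1.

81.9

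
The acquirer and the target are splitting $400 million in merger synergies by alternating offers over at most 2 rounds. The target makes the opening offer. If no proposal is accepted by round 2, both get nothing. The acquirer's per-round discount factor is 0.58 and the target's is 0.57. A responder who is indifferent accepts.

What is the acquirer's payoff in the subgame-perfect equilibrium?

232

Round 2 (the acquirer proposes): the target will accept anything ≥ 0, so the acquirer offers 0 and keeps 400.
Round 1 (the target proposes): the acquirer can get 400 next round, worth 0.58 × 400 = 232 now. The target offers 232 and keeps 400 − 232 = 168.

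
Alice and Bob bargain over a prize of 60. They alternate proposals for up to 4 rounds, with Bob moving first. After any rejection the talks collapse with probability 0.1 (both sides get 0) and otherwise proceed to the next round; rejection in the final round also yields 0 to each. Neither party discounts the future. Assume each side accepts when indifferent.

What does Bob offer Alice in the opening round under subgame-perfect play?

49.14

Round 4 (Alice proposes): rejection yields 0 for Bob; Alice offers 0 and keeps 60.
Round 3 (Bob proposes): rejecting gives Alice an expected 0.9 × 60 = 54, so Bob offers 54, keeping 6.
Round 2 (Alice proposes): rejecting gives Bob an expected 0.9 × 6 = 5.4; Alice offers that and keeps 54.6.
Round 1 (Bob proposes): rejecting gives Alice an expected 0.9 × 54.6 = 49.14, so Bob offers 49.14, keeping 10.86.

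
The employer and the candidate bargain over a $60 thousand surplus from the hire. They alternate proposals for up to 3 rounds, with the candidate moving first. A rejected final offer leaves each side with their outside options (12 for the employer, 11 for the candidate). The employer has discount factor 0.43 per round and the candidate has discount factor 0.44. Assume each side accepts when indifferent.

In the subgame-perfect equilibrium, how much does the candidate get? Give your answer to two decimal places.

43.28

Round 3 (the candidate proposes): the employer gets 12 if talks fail, so the candidate offers 12 and keeps 48.
Round 2 (the employer proposes): the candidate can get 48 next round, worth 0.44 × 48 = 21.12 now. The employer offers 21.12 and keeps 60 − 21.12 = 38.88.
Round 1 (the candidate proposes): the employer can get 38.88 next round, worth 0.43 × 38.88 = 16.7184 now. The candidate offers 16.7184 and keeps 60 − 16.7184 = 43.2816.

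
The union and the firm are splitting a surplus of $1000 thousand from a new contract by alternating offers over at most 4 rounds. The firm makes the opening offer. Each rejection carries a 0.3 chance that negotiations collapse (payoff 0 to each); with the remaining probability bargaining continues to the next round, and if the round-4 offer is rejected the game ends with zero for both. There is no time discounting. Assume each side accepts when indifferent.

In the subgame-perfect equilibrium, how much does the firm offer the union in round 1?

By backward induction:
Round 4 (the union proposes): the firm will accept anything ≥ 0, so the union offers 0 and keeps 1000.
Round 3 (the firm proposes): rejecting gives the union an expected 0.7 × 1000 = 700; the firm offers that and keeps 300.
Round 2 (the union proposes): rejecting gives the firm an expected 0.7 × 300 = 210. The union offers 210 and keeps 1000 − 210 = 790.
Round 1 (the firm proposes): rejecting gives the union an expected 0.7 × 790 = 553; the firm offers that and keeps 447.

553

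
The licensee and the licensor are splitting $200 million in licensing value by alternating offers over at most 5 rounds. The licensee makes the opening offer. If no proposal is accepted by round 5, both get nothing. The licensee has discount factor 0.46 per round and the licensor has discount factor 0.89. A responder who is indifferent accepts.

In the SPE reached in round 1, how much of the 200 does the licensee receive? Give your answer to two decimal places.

64.53

Round 5 (the licensee proposes): the licensor will accept anything ≥ 0, so the licensee offers 0 and keeps 200.
Round 4 (the licensor proposes): the licensee can get 200 next round, worth 0.46 × 200 = 92 now; the licensor offers that and keeps 108.
Round 3 (the licensee proposes): the licensor can get 108 next round, worth 0.89 × 108 = 96.12 now. The licensee offers 96.12 and keeps 200 − 96.12 = 103.88.
Round 2 (the licensor proposes): the licensee can get 103.88 next round, worth 0.46 × 103.88 = 47.7848 now; the licensor offers that and keeps 152.2152.
Round 1 (the licensee proposes): the licensor can get 152.2152 next round, worth 0.89 × 152.2152 = 135.471528 now, so the licensee offers 135.471528, keeping 64.528472.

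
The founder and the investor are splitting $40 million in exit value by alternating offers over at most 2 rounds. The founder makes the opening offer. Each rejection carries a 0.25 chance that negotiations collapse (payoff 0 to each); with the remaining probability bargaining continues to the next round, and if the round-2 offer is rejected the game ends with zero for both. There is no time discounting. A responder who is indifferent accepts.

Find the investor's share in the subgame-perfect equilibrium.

Round 2 (the investor proposes): rejection yields 0 for the founder; the investor offers 0 and keeps 40.
Round 1 (the founder proposes): rejecting gives the investor an expected 0.75 × 40 = 30, so the founder offers 30, keeping 10.

30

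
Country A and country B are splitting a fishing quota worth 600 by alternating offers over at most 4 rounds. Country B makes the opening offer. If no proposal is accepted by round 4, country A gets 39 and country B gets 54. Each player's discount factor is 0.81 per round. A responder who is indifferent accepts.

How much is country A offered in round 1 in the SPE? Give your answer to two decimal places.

382.51

Round 4 (country A proposes): country B gets 54 if talks fail, so country A offers 54 and keeps 546.
Round 3 (country B proposes): country A can get 546 next round, worth 0.81 × 546 = 442.26 now. Country B offers 442.26 and keeps 600 − 442.26 = 157.74.
Round 2 (country A proposes): country B can get 157.74 next round, worth 0.81 × 157.74 = 127.7694 now, so country A offers 127.7694, keeping 472.2306.
Round 1 (country B proposes): country A can get 472.2306 next round, worth 0.81 × 472.2306 = 382.506786 now, so country B offers 382.506786, keeping 217.493214.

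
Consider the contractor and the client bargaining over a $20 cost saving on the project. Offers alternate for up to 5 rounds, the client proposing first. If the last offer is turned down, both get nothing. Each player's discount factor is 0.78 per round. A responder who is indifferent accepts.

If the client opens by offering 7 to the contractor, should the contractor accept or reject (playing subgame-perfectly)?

Accept

Round 5 (the client proposes): rejection yields 0 for the contractor; the client offers 0 and keeps 20.
Round 4 (the contractor proposes): the client can get 20 next round, worth 0.78 × 20 = 15.6 now; the contractor offers that and keeps 4.4.
Round 3 (the client proposes): the contractor can get 4.4 next round, worth 0.78 × 4.4 = 3.432 now; the client offers that and keeps 16.568.
Round 2 (the contractor proposes): the client can get 16.568 next round, worth 0.78 × 16.568 = 12.92304 now. The contractor offers 12.92304 and keeps 20 − 12.92304 = 7.07696.
So by rejecting in round 1, the contractor gets 7.07696 next round, worth 0.78 × 7.07696 = 5.5200288 now.
Offer 7 ≥ 5.5200288, so the contractor accepts.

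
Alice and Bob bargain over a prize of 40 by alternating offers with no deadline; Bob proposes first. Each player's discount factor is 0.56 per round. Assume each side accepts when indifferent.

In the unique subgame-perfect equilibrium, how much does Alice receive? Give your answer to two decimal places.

In a stationary SPE each proposer offers the other exactly their discounted continuation value.
If Bob keeps x when proposing and Alice keeps y when proposing, then x = 40 − 0.56y and y = 40 − 0.56x.
Solving: x = 40(1 − 0.56) / (1 − 0.56·0.56) = 17.6 / 0.6864 ≈ 25.6410.
Alice gets 40 − 25.6410 ≈ 14.3590.

14.36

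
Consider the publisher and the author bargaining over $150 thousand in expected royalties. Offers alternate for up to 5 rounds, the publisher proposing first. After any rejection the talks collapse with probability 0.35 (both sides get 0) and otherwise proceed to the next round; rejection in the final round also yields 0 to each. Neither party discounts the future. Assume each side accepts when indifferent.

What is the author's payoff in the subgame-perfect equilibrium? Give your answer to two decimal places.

Round 5 (the publisher proposes): the author will accept anything ≥ 0, so the publisher offers 0 and keeps 150.
Round 4 (the author proposes): rejecting gives the publisher an expected 0.65 × 150 = 97.5; the author offers that and keeps 52.5.
Round 3 (the publisher proposes): rejecting gives the author an expected 0.65 × 52.5 = 34.125; the publisher offers that and keeps 115.875.
Round 2 (the author proposes): rejecting gives the publisher an expected 0.65 × 115.875 = 75.31875, so the author offers 75.31875, keeping 74.68125.
Round 1 (the publisher proposes): rejecting gives the author an expected 0.65 × 74.68125 = 48.5428125. The publisher offers 48.5428125 and keeps 150 − 48.5428125 = 101.4571875.

48.54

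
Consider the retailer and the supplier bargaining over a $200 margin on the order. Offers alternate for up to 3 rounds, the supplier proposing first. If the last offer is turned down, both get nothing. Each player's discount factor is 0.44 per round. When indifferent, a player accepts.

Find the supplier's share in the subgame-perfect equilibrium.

150.72

Round 3 (the supplier proposes): rejection yields 0 for the retailer; the supplier offers 0 and keeps 200.
Round 2 (the retailer proposes): the supplier can get 200 next round, worth 0.44 × 200 = 88 now. The retailer offers 88 and keeps 200 − 88 = 112.
Round 1 (the supplier proposes): the retailer can get 112 next round, worth 0.44 × 112 = 49.28 now; the supplier offers that and keeps 150.72.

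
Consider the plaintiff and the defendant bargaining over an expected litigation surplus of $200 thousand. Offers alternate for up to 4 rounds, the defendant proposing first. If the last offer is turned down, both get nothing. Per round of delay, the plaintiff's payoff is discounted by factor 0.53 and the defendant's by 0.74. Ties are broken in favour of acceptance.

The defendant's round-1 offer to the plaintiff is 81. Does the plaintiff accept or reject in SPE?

Work out the plaintiff's continuation value if the offer is rejected.
Round 4 (the plaintiff proposes): the defendant will accept anything ≥ 0, so the plaintiff offers 0 and keeps 200.
Round 3 (the defendant proposes): the plaintiff can get 200 next round, worth 0.53 × 200 = 106 now; the defendant offers that and keeps 94.
Round 2 (the plaintiff proposes): the defendant can get 94 next round, worth 0.74 × 94 = 69.56 now; the plaintiff offers that and keeps 130.44.
So by rejecting in round 1, the plaintiff gets 130.44 next round, worth 0.53 × 130.44 = 69.1332 now.
Offer 81 ≥ 69.1332, so the plaintiff accepts.

Accept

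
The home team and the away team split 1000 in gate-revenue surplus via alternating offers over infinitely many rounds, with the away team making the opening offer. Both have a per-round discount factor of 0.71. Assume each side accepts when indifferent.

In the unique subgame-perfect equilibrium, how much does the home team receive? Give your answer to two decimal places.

When the away team proposes, the home team accepts any offer worth at least 0.71 times what the home team would get by proposing next round; and vice versa.
This gives x = 1000 − 0.71y and y = 1000 − 0.71x, where x and y are each side's share when it proposes.
Hence (1 − 0.71·0.71)x = 1000(1 − 0.71), i.e. 0.4959·x = 290.
x ≈ 584.7953; the home team's share is 1000 − x ≈ 415.2047.

415.20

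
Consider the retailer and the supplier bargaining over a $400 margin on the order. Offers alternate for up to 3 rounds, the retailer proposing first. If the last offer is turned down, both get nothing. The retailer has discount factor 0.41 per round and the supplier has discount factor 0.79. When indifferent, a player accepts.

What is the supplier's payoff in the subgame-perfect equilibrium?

186.44

Round 3 (the retailer proposes): rejection yields 0 for the supplier; the retailer offers 0 and keeps 400.
Round 2 (the supplier proposes): the retailer can get 400 next round, worth 0.41 × 400 = 164 now. The supplier offers 164 and keeps 400 − 164 = 236.
Round 1 (the retailer proposes): the supplier can get 236 next round, worth 0.79 × 236 = 186.44 now; the retailer offers that and keeps 213.56.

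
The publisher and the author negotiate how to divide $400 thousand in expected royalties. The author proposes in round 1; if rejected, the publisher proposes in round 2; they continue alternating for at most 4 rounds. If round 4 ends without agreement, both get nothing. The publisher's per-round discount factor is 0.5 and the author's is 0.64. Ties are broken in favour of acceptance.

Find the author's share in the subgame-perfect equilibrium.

264

Round 4 (the publisher proposes): rejection yields 0 for the author; the publisher offers 0 and keeps 400.
Round 3 (the author proposes): the publisher can get 400 next round, worth 0.5 × 400 = 200 now, so the author offers 200, keeping 200.
Round 2 (the publisher proposes): the author can get 200 next round, worth 0.64 × 200 = 128 now, so the publisher offers 128, keeping 272.
Round 1 (the author proposes): the publisher can get 272 next round, worth 0.5 × 272 = 136 now; the author offers that and keeps 264.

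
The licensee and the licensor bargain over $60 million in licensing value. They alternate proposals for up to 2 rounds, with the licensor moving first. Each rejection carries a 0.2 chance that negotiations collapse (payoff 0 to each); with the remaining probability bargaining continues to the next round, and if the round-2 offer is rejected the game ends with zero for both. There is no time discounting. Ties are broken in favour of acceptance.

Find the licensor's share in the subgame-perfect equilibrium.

By backward induction:
Round 2 (the licensee proposes): the licensor will accept anything ≥ 0, so the licensee offers 0 and keeps 60.
Round 1 (the licensor proposes): rejecting gives the licensee an expected 0.8 × 60 = 48, so the licensor offers 48, keeping 12.

12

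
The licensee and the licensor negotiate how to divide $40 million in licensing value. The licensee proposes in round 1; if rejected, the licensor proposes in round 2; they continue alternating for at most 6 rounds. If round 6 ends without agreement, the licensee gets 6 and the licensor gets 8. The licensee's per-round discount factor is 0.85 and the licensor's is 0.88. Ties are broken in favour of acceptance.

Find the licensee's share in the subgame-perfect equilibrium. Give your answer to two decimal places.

Round 6 (the licensor proposes): the licensee gets 6 if talks fail, so the licensor offers 6 and keeps 34.
Round 5 (the licensee proposes): the licensor can get 34 next round, worth 0.88 × 34 = 29.92 now, so the licensee offers 29.92, keeping 10.08.
Round 4 (the licensor proposes): the licensee can get 10.08 next round, worth 0.85 × 10.08 = 8.568 now; the licensor offers that and keeps 31.432.
Round 3 (the licensee proposes): the licensor can get 31.432 next round, worth 0.88 × 31.432 = 27.66016 now; the licensee offers that and keeps 12.33984.
Round 2 (the licensor proposes): the licensee can get 12.33984 next round, worth 0.85 × 12.33984 = 10.488864 now, so the licensor offers 10.488864, keeping 29.511136.
Round 1 (the licensee proposes): the licensor can get 29.511136 next round, worth 0.88 × 29.511136 = 25.96979968 now; the licensee offers that and keeps 14.03020032.

14.03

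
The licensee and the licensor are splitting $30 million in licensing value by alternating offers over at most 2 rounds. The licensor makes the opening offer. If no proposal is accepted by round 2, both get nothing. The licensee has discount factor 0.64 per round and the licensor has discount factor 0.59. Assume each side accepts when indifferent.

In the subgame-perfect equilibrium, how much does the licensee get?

Round 2 (the licensee proposes): rejection yields 0 for the licensor; the licensee offers 0 and keeps 30.
Round 1 (the licensor proposes): the licensee can get 30 next round, worth 0.64 × 30 = 19.2 now, so the licensor offers 19.2, keeping 10.8.

19.2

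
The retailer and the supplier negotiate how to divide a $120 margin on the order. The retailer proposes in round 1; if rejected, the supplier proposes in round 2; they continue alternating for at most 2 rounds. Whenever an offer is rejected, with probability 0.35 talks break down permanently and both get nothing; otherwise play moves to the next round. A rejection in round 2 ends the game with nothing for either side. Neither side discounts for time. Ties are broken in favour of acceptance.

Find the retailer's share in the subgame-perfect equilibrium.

Round 2 (the supplier proposes): the retailer will accept anything ≥ 0, so the supplier offers 0 and keeps 120.
Round 1 (the retailer proposes): rejecting gives the supplier an expected 0.65 × 120 = 78. The retailer offers 78 and keeps 120 − 78 = 42.

42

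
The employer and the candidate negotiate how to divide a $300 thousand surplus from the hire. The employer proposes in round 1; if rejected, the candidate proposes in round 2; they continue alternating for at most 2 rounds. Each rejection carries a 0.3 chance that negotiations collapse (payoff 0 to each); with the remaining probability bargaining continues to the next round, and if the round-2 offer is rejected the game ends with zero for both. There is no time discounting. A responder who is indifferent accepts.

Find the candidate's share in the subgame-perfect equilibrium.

210

Round 2 (the candidate proposes): the employer will accept anything ≥ 0, so the candidate offers 0 and keeps 300.
Round 1 (the employer proposes): rejecting gives the candidate an expected 0.7 × 300 = 210, so the employer offers 210, keeping 90.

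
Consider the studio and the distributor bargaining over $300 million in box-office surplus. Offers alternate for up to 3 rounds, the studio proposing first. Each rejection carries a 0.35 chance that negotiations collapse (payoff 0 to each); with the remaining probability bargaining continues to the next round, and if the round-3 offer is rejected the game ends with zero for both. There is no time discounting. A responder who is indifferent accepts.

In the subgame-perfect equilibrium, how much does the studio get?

231.75

Round 3 (the studio proposes): the distributor will accept anything ≥ 0, so the studio offers 0 and keeps 300.
Round 2 (the distributor proposes): rejecting gives the studio an expected 0.65 × 300 = 195; the distributor offers that and keeps 105.
Round 1 (the studio proposes): rejecting gives the distributor an expected 0.65 × 105 = 68.25. The studio offers 68.25 and keeps 300 − 68.25 = 231.75.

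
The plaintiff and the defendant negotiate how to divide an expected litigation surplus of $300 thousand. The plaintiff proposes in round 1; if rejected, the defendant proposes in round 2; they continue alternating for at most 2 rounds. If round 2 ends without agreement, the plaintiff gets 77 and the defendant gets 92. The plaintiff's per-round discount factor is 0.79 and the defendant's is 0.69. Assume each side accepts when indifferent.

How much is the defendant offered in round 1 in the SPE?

153.87

By backward induction:
Round 2 (the defendant proposes): the plaintiff gets 77 if talks fail, so the defendant offers 77 and keeps 223.
Round 1 (the plaintiff proposes): the defendant can get 223 next round, worth 0.69 × 223 = 153.87 now, so the plaintiff offers 153.87, keeping 146.13.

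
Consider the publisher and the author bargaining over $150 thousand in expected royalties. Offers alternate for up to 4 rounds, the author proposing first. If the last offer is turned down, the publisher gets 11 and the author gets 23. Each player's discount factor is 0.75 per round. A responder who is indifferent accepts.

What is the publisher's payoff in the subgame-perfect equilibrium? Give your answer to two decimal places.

Round 4 (the publisher proposes): the author gets 23 if talks fail, so the publisher offers 23 and keeps 127.
Round 3 (the author proposes): the publisher can get 127 next round, worth 0.75 × 127 = 95.25 now; the author offers that and keeps 54.75.
Round 2 (the publisher proposes): the author can get 54.75 next round, worth 0.75 × 54.75 = 41.0625 now, so the publisher offers 41.0625, keeping 108.9375.
Round 1 (the author proposes): the publisher can get 108.9375 next round, worth 0.75 × 108.9375 = 81.703125 now; the author offers that and keeps 68.296875.

81.70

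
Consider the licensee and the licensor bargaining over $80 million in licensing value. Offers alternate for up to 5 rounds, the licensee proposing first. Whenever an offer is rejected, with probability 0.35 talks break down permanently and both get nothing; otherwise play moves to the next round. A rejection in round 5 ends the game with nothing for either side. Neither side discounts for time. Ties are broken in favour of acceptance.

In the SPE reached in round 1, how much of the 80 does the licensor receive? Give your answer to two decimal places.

By backward induction:
Round 5 (the licensee proposes): rejection yields 0 for the licensor; the licensee offers 0 and keeps 80.
Round 4 (the licensor proposes): rejecting gives the licensee an expected 0.65 × 80 = 52, so the licensor offers 52, keeping 28.
Round 3 (the licensee proposes): rejecting gives the licensor an expected 0.65 × 28 = 18.2; the licensee offers that and keeps 61.8.
Round 2 (the licensor proposes): rejecting gives the licensee an expected 0.65 × 61.8 = 40.17, so the licensor offers 40.17, keeping 39.83.
Round 1 (the licensee proposes): rejecting gives the licensor an expected 0.65 × 39.83 = 25.8895; the licensee offers that and keeps 54.1105.

25.89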